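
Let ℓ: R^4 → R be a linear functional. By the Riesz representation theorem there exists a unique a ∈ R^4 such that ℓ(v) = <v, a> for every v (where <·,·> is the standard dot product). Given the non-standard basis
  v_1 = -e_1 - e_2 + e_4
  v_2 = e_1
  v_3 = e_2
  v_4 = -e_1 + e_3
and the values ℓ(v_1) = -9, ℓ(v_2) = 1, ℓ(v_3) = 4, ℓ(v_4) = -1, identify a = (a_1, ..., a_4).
a = (1, 4, 0, -4)

Write a = (a_1, ..., a_4) in the standard basis. For each basis vector v_i, ℓ(v_i) = <v_i, a> is a linear equation in the a_j's. Collect the n equations into a matrix system V a = ℓ, where row i of V is v_i (expressed in the standard basis). Since V is invertible (lower-triangular with 1s on the diagonal, up to permutation), solve by back-substitution:
  V =
[[-1, -1, 0, 1],
 [1, 0, 0, 0],
 [0, 1, 0, 0],
 [-1, 0, 1, 0]]
  V a = (-9, 1, 4, -1)
Solving gives a = (1, 4, 0, -4).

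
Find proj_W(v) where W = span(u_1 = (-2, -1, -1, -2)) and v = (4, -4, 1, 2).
proj_W(v) = (9/5, 9/10, 9/10, 9/5)

Set up U = [u_1 | ... | u_1] ∈ R^(4×1). The projector onto W = col(U) is P = U (U^T U)^(-1) U^T.
Compute U^T U =
  [10],
and U^T v = (-9).
Solve U^T U · c = U^T v for the coefficients: c = (-9/10). The projection is proj_W(v) = U c.
Check: (v - proj_W(v)) · u_1 = 0  (should be 0).
Result: proj_W(v) = (9/5, 9/10, 9/10, 9/5).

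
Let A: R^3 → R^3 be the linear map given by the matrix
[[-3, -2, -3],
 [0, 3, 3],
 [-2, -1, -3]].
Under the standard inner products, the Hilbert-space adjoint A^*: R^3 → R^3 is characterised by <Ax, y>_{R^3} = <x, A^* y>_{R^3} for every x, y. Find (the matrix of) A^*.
A^* = A^T =
[[-3, 0, -2],
 [-2, 3, -1],
 [-3, 3, -3]]

For real matrices with standard dot products, the defining identity <Ax, y> = <x, A^* y> gives (Ax)^T y = x^T (A^*) y, i.e. x^T A^T y = x^T (A^*) y. Since this holds for all x, y, we must have A^* = A^T. Therefore
A^* =
[[-3, 0, -2],
 [-2, 3, -1],
 [-3, 3, -3]].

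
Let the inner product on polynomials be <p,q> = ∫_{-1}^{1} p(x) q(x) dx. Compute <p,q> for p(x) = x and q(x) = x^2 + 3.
<p,q> = 0

Expand the product: p(x)·q(x) = x^3 + 3*x.
∫_{-1}^{1} of each monomial x^k gives [2/(k+1) if k even, 0 if k odd]. Integrating term-by-term (or equivalently evaluating the antiderivative F(x) = x^4/4 + 3*x^2/2 at the endpoints):
  F(1) − F(−1) = 7/4 − (7/4) = 0.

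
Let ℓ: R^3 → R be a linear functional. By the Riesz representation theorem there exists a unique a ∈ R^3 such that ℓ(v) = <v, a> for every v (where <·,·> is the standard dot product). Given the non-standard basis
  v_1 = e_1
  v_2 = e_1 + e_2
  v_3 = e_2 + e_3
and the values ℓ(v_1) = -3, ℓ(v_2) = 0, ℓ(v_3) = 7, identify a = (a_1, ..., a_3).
a = (-3, 3, 4)

Write a = (a_1, ..., a_3) in the standard basis. For each basis vector v_i, ℓ(v_i) = <v_i, a> is a linear equation in the a_j's. Collect the n equations into a matrix system V a = ℓ, where row i of V is v_i (expressed in the standard basis). Since V is invertible (lower-triangular with 1s on the diagonal, up to permutation), solve by back-substitution:
  V =
[[1, 0, 0],
 [1, 1, 0],
 [0, 1, 1]]
  V a = (-3, 0, 7)
Solving gives a = (-3, 3, 4).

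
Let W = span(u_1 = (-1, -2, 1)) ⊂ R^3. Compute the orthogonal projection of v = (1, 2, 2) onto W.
proj_W(v) = (1/2, 1, -1/2)

Set up U = [u_1 | ... | u_1] ∈ R^(3×1). The projector onto W = col(U) is P = U (U^T U)^(-1) U^T.
Compute U^T U =
  [6],
and U^T v = (-3).
Solve U^T U · c = U^T v for the coefficients: c = (-1/2). The projection is proj_W(v) = U c.
Check: (v - proj_W(v)) · u_1 = 0  (should be 0).
Result: proj_W(v) = (1/2, 1, -1/2).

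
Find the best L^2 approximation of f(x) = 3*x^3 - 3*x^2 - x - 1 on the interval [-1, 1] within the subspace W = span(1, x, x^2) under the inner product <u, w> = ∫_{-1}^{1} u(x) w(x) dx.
g(x) = -3*x^2 + 4*x/5 - 1

The best approximation g ∈ W is the orthogonal projection of f onto W. Writing g = a_0 + a_1 x + a_2 x^2, the coefficients solve the normal equations G · a = b where
  G_{ij} = <φ_i, φ_j> and b_i = <f, φ_i>, with φ_0 = 1, φ_1 = x, φ_2 = x^2.
G =
  [2, 0, 2/3]
  [0, 2/3, 0]
  [2/3, 0, 2/5],
b = (-4, 8/15, -28/15).
Solving gives a_0 = -1, a_1 = 4/5, a_2 = -3, so
  g(x) = -3*x^2 + 4*x/5 - 1.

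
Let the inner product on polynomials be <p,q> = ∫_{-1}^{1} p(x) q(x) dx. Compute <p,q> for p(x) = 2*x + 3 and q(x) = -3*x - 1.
<p,q> = -10

Expand the product: p(x)·q(x) = -6*x^2 - 11*x - 3.
∫_{-1}^{1} of each monomial x^k gives [2/(k+1) if k even, 0 if k odd]. Integrating term-by-term (or equivalently evaluating the antiderivative F(x) = -2*x^3 - 11*x^2/2 - 3*x at the endpoints):
  F(1) − F(−1) = -21/2 − (-1/2) = -10.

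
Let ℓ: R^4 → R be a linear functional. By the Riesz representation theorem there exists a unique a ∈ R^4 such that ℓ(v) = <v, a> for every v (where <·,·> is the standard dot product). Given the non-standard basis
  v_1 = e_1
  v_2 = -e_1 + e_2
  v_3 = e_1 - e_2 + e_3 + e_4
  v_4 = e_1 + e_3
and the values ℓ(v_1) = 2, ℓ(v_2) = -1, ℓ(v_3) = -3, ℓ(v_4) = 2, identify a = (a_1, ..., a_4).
a = (2, 1, 0, -4)

Write a = (a_1, ..., a_4) in the standard basis. For each basis vector v_i, ℓ(v_i) = <v_i, a> is a linear equation in the a_j's. Collect the n equations into a matrix system V a = ℓ, where row i of V is v_i (expressed in the standard basis). Since V is invertible (lower-triangular with 1s on the diagonal, up to permutation), solve by back-substitution:
  V =
[[1, 0, 0, 0],
 [-1, 1, 0, 0],
 [1, -1, 1, 1],
 [1, 0, 1, 0]]
  V a = (2, -1, -3, 2)
Solving gives a = (2, 1, 0, -4).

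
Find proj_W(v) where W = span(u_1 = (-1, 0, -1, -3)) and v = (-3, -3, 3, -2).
proj_W(v) = (-6/11, 0, -6/11, -18/11)

Set up U = [u_1 | ... | u_1] ∈ R^(4×1). The projector onto W = col(U) is P = U (U^T U)^(-1) U^T.
Compute U^T U =
  [11],
and U^T v = (6).
Solve U^T U · c = U^T v for the coefficients: c = (6/11). The projection is proj_W(v) = U c.
Check: (v - proj_W(v)) · u_1 = 0  (should be 0).
Result: proj_W(v) = (-6/11, 0, -6/11, -18/11).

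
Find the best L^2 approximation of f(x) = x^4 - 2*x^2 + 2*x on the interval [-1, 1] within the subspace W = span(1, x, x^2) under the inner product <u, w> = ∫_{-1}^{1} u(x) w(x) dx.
g(x) = -8*x^2/7 + 2*x - 3/35

The best approximation g ∈ W is the orthogonal projection of f onto W. Writing g = a_0 + a_1 x + a_2 x^2, the coefficients solve the normal equations G · a = b where
  G_{ij} = <φ_i, φ_j> and b_i = <f, φ_i>, with φ_0 = 1, φ_1 = x, φ_2 = x^2.
G =
  [2, 0, 2/3]
  [0, 2/3, 0]
  [2/3, 0, 2/5],
b = (-14/15, 4/3, -18/35).
Solving gives a_0 = -3/35, a_1 = 2, a_2 = -8/7, so
  g(x) = -8*x^2/7 + 2*x - 3/35.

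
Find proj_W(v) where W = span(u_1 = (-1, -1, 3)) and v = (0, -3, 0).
proj_W(v) = (-3/11, -3/11, 9/11)

Set up U = [u_1 | ... | u_1] ∈ R^(3×1). The projector onto W = col(U) is P = U (U^T U)^(-1) U^T.
Compute U^T U =
  [11],
and U^T v = (3).
Solve U^T U · c = U^T v for the coefficients: c = (3/11). The projection is proj_W(v) = U c.
Check: (v - proj_W(v)) · u_1 = 0  (should be 0).
Result: proj_W(v) = (-3/11, -3/11, 9/11).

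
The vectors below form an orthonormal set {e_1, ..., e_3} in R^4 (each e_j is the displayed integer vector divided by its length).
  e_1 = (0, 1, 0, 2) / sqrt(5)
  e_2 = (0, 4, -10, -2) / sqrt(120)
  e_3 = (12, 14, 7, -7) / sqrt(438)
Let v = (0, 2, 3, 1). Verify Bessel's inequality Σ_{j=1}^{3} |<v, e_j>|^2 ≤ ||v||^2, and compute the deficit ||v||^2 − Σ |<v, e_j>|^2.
Σ |<v, e_j>|^2 = 878/73; ||v||^2 = 14; deficit = 144/73

Write each e_j = u_j / sqrt(<u_j, u_j>) where u_j is the displayed integer vector. Then <v, e_j> = <v, u_j> / sqrt(<u_j, u_j>), so |<v, e_j>|^2 = <v, u_j>^2 / <u_j, u_j>.
Coefficients: <v, e_1> = 4/sqrt(5), <v, e_2> = -24/sqrt(120), <v, e_3> = 42/sqrt(438).
Square and sum: Σ |<v, e_j>|^2 = 878/73.
Compute ||v||^2 = v·v = 14.
Deficit = 14 − 878/73 = 144/73 ≥ 0, confirming Bessel's inequality. (The deficit equals ||v − Σ <v,e_j> e_j||^2, the squared distance from v to span{e_j}.)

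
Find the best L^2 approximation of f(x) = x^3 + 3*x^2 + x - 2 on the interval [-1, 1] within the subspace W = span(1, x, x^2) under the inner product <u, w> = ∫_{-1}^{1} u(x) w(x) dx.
g(x) = 3*x^2 + 8*x/5 - 2

The best approximation g ∈ W is the orthogonal projection of f onto W. Writing g = a_0 + a_1 x + a_2 x^2, the coefficients solve the normal equations G · a = b where
  G_{ij} = <φ_i, φ_j> and b_i = <f, φ_i>, with φ_0 = 1, φ_1 = x, φ_2 = x^2.
G =
  [2, 0, 2/3]
  [0, 2/3, 0]
  [2/3, 0, 2/5],
b = (-2, 16/15, -2/15).
Solving gives a_0 = -2, a_1 = 8/5, a_2 = 3, so
  g(x) = 3*x^2 + 8*x/5 - 2.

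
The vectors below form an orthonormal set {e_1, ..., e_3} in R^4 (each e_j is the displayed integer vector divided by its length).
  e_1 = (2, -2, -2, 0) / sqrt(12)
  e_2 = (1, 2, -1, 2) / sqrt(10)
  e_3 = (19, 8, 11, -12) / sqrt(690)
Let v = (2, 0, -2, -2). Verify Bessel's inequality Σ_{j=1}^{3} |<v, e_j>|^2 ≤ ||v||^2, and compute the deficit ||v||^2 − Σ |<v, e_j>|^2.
Σ |<v, e_j>|^2 = 176/23; ||v||^2 = 12; deficit = 100/23

Write each e_j = u_j / sqrt(<u_j, u_j>) where u_j is the displayed integer vector. Then <v, e_j> = <v, u_j> / sqrt(<u_j, u_j>), so |<v, e_j>|^2 = <v, u_j>^2 / <u_j, u_j>.
Coefficients: <v, e_1> = 8/sqrt(12), <v, e_2> = 0/sqrt(10), <v, e_3> = 40/sqrt(690).
Square and sum: Σ |<v, e_j>|^2 = 176/23.
Compute ||v||^2 = v·v = 12.
Deficit = 12 − 176/23 = 100/23 ≥ 0, confirming Bessel's inequality. (The deficit equals ||v − Σ <v,e_j> e_j||^2, the squared distance from v to span{e_j}.)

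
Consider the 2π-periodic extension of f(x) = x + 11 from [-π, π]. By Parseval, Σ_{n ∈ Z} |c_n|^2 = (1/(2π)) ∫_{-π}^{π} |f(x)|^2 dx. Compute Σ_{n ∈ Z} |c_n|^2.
Σ |c_n|^2 = π^2/3 + 121

Expand and integrate term by term over [-π, π]:
  ∫ (x)^2 dx = 1·(2π^3/3); ∫ 2·1·(11)·x dx = 0 (odd integrand); ∫ 11^2 dx = 121·2π.
So (1/(2π)) ∫_{-π}^{π} (x + 11)^2 dx = 1π^2/3 + 121 = π^2/3 + 121.
Parseval ⇒ Σ |c_n|^2 = π^2/3 + 121.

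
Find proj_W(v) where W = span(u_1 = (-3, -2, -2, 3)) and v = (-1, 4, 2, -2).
proj_W(v) = (45/26, 15/13, 15/13, -45/26)

Set up U = [u_1 | ... | u_1] ∈ R^(4×1). The projector onto W = col(U) is P = U (U^T U)^(-1) U^T.
Compute U^T U =
  [26],
and U^T v = (-15).
Solve U^T U · c = U^T v for the coefficients: c = (-15/26). The projection is proj_W(v) = U c.
Check: (v - proj_W(v)) · u_1 = 0  (should be 0).
Result: proj_W(v) = (45/26, 15/13, 15/13, -45/26).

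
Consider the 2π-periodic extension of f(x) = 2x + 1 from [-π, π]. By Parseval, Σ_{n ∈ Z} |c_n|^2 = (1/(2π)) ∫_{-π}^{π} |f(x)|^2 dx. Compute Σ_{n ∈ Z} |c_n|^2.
Σ |c_n|^2 = 4π^2/3 + 1

Expand and integrate term by term over [-π, π]:
  ∫ (2x)^2 dx = 4·(2π^3/3); ∫ 2·2·(1)·x dx = 0 (odd integrand); ∫ 1^2 dx = 1·2π.
So (1/(2π)) ∫_{-π}^{π} (2x + 1)^2 dx = 4π^2/3 + 1 = 4π^2/3 + 1.
Parseval ⇒ Σ |c_n|^2 = 4π^2/3 + 1.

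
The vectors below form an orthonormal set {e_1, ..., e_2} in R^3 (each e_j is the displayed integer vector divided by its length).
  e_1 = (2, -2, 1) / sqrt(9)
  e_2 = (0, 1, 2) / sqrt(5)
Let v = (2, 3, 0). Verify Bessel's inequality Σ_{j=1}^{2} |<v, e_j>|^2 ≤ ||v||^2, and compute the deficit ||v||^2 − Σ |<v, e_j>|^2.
Σ |<v, e_j>|^2 = 101/45; ||v||^2 = 13; deficit = 484/45

Write each e_j = u_j / sqrt(<u_j, u_j>) where u_j is the displayed integer vector. Then <v, e_j> = <v, u_j> / sqrt(<u_j, u_j>), so |<v, e_j>|^2 = <v, u_j>^2 / <u_j, u_j>.
Coefficients: <v, e_1> = -2/sqrt(9), <v, e_2> = 3/sqrt(5).
Square and sum: Σ |<v, e_j>|^2 = 101/45.
Compute ||v||^2 = v·v = 13.
Deficit = 13 − 101/45 = 484/45 ≥ 0, confirming Bessel's inequality. (The deficit equals ||v − Σ <v,e_j> e_j||^2, the squared distance from v to span{e_j}.)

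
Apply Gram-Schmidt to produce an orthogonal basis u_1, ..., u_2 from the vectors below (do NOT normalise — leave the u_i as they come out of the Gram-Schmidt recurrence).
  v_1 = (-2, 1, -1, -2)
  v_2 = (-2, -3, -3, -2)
Orthogonal basis:
  u_1 = (-2, 1, -1, -2)
  u_2 = (-2/5, -19/5, -11/5, -2/5)

Apply the Gram-Schmidt recurrence
  u_1 = v_1
  u_i = v_i − Σ_{j<i} ((v_i · u_j) / (u_j · u_j)) · u_j.

Step by step this gives:
  u_1 = (-2, 1, -1, -2)
  u_2 = (-2/5, -19/5, -11/5, -2/5)

Orthogonality check:
  u_2 · u_1 = 0 (should be 0)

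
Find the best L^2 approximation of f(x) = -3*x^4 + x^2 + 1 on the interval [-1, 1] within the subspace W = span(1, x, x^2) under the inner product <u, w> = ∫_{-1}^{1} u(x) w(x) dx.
g(x) = 44/35 - 11*x^2/7

The best approximation g ∈ W is the orthogonal projection of f onto W. Writing g = a_0 + a_1 x + a_2 x^2, the coefficients solve the normal equations G · a = b where
  G_{ij} = <φ_i, φ_j> and b_i = <f, φ_i>, with φ_0 = 1, φ_1 = x, φ_2 = x^2.
G =
  [2, 0, 2/3]
  [0, 2/3, 0]
  [2/3, 0, 2/5],
b = (22/15, 0, 22/105).
Solving gives a_0 = 44/35, a_1 = 0, a_2 = -11/7, so
  g(x) = 44/35 - 11*x^2/7.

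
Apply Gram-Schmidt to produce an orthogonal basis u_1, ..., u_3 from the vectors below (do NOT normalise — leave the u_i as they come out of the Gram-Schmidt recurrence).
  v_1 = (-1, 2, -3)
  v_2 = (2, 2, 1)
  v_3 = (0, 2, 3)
Orthogonal basis:
  u_1 = (-1, 2, -3)
  u_2 = (27/14, 15/7, 11/14)
  u_3 = (-224/125, 28/25, 168/125)

Apply the Gram-Schmidt recurrence
  u_1 = v_1
  u_i = v_i − Σ_{j<i} ((v_i · u_j) / (u_j · u_j)) · u_j.

Step by step this gives:
  u_1 = (-1, 2, -3)
  u_2 = (27/14, 15/7, 11/14)
  u_3 = (-224/125, 28/25, 168/125)

Orthogonality check:
  u_2 · u_1 = 0 (should be 0)
  u_3 · u_1 = 0 (should be 0)
  u_3 · u_2 = 0 (should be 0)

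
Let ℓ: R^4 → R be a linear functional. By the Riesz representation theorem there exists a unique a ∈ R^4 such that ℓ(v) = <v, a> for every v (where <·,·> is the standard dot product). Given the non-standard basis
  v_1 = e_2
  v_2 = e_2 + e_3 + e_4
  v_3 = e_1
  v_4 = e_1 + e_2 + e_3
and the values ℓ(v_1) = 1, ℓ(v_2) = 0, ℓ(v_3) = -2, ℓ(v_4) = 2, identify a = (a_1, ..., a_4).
a = (-2, 1, 3, -4)

Write a = (a_1, ..., a_4) in the standard basis. For each basis vector v_i, ℓ(v_i) = <v_i, a> is a linear equation in the a_j's. Collect the n equations into a matrix system V a = ℓ, where row i of V is v_i (expressed in the standard basis). Since V is invertible (lower-triangular with 1s on the diagonal, up to permutation), solve by back-substitution:
  V =
[[0, 1, 0, 0],
 [0, 1, 1, 1],
 [1, 0, 0, 0],
 [1, 1, 1, 0]]
  V a = (1, 0, -2, 2)
Solving gives a = (-2, 1, 3, -4).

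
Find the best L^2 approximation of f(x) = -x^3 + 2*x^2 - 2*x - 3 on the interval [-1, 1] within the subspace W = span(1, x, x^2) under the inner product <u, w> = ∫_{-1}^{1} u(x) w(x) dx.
g(x) = 2*x^2 - 13*x/5 - 3

The best approximation g ∈ W is the orthogonal projection of f onto W. Writing g = a_0 + a_1 x + a_2 x^2, the coefficients solve the normal equations G · a = b where
  G_{ij} = <φ_i, φ_j> and b_i = <f, φ_i>, with φ_0 = 1, φ_1 = x, φ_2 = x^2.
G =
  [2, 0, 2/3]
  [0, 2/3, 0]
  [2/3, 0, 2/5],
b = (-14/3, -26/15, -6/5).
Solving gives a_0 = -3, a_1 = -13/5, a_2 = 2, so
  g(x) = 2*x^2 - 13*x/5 - 3.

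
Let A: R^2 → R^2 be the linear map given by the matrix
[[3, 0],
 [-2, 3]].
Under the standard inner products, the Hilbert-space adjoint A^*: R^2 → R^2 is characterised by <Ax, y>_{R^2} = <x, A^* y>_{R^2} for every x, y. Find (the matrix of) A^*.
A^* = A^T =
[[3, -2],
 [0, 3]]

For real matrices with standard dot products, the defining identity <Ax, y> = <x, A^* y> gives (Ax)^T y = x^T (A^*) y, i.e. x^T A^T y = x^T (A^*) y. Since this holds for all x, y, we must have A^* = A^T. Therefore
A^* =
[[3, -2],
 [0, 3]].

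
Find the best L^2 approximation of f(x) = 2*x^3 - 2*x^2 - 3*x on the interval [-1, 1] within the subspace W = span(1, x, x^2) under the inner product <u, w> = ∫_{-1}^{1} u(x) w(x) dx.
g(x) = -2*x^2 - 9*x/5

The best approximation g ∈ W is the orthogonal projection of f onto W. Writing g = a_0 + a_1 x + a_2 x^2, the coefficients solve the normal equations G · a = b where
  G_{ij} = <φ_i, φ_j> and b_i = <f, φ_i>, with φ_0 = 1, φ_1 = x, φ_2 = x^2.
G =
  [2, 0, 2/3]
  [0, 2/3, 0]
  [2/3, 0, 2/5],
b = (-4/3, -6/5, -4/5).
Solving gives a_0 = 0, a_1 = -9/5, a_2 = -2, so
  g(x) = -2*x^2 - 9*x/5.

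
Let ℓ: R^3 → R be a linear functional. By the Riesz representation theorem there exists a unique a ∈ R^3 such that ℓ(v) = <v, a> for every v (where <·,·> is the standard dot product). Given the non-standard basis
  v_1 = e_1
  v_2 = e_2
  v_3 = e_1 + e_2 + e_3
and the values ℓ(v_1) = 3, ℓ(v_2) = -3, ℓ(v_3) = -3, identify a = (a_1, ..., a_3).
a = (3, -3, -3)

Write a = (a_1, ..., a_3) in the standard basis. For each basis vector v_i, ℓ(v_i) = <v_i, a> is a linear equation in the a_j's. Collect the n equations into a matrix system V a = ℓ, where row i of V is v_i (expressed in the standard basis). Since V is invertible (lower-triangular with 1s on the diagonal, up to permutation), solve by back-substitution:
  V =
[[1, 0, 0],
 [0, 1, 0],
 [1, 1, 1]]
  V a = (3, -3, -3)
Solving gives a = (3, -3, -3).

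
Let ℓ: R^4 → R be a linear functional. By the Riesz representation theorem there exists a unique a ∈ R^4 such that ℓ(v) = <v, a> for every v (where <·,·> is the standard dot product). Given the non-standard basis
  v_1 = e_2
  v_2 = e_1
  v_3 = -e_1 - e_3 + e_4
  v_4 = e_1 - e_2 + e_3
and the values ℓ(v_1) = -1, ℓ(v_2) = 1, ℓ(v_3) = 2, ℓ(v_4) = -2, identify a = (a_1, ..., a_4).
a = (1, -1, -4, -1)

Write a = (a_1, ..., a_4) in the standard basis. For each basis vector v_i, ℓ(v_i) = <v_i, a> is a linear equation in the a_j's. Collect the n equations into a matrix system V a = ℓ, where row i of V is v_i (expressed in the standard basis). Since V is invertible (lower-triangular with 1s on the diagonal, up to permutation), solve by back-substitution:
  V =
[[0, 1, 0, 0],
 [1, 0, 0, 0],
 [-1, 0, -1, 1],
 [1, -1, 1, 0]]
  V a = (-1, 1, 2, -2)
Solving gives a = (1, -1, -4, -1).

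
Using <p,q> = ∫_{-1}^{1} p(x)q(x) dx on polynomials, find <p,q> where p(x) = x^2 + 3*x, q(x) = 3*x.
<p,q> = 6

Expand the product: p(x)·q(x) = 3*x^3 + 9*x^2.
∫_{-1}^{1} of each monomial x^k gives [2/(k+1) if k even, 0 if k odd]. Integrating term-by-term (or equivalently evaluating the antiderivative F(x) = 3*x^4/4 + 3*x^3 at the endpoints):
  F(1) − F(−1) = 15/4 − (-9/4) = 6.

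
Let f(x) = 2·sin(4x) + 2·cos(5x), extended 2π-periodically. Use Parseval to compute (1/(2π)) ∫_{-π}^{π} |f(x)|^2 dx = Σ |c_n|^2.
Σ |c_n|^2 = 4

Expand |f|^2 and use orthogonality of {sin(nx), cos(mx)} on [-π, π]:
  ∫_{-π}^{π} sin(nx)^2 dx = π, ∫ cos(mx)^2 dx = π, and cross terms integrate to 0.
So ∫_{-π}^{π} f(x)^2 dx = 2^2 · π + 2^2 · π = (4 + 4)π.
Divide by 2π: (4 + 4)/2 = 4.
By Parseval, this equals Σ |c_n|^2.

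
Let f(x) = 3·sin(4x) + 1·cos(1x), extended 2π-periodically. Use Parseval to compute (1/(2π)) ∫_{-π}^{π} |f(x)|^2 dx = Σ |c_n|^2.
Σ |c_n|^2 = 5

Expand |f|^2 and use orthogonality of {sin(nx), cos(mx)} on [-π, π]:
  ∫_{-π}^{π} sin(nx)^2 dx = π, ∫ cos(mx)^2 dx = π, and cross terms integrate to 0.
So ∫_{-π}^{π} f(x)^2 dx = 3^2 · π + 1^2 · π = (9 + 1)π.
Divide by 2π: (9 + 1)/2 = 5.
By Parseval, this equals Σ |c_n|^2.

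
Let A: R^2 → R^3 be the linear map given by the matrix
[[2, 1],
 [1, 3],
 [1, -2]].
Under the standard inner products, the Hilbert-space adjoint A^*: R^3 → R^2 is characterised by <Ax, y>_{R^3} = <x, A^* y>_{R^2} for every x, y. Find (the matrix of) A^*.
A^* = A^T =
[[2, 1, 1],
 [1, 3, -2]]

For real matrices with standard dot products, the defining identity <Ax, y> = <x, A^* y> gives (Ax)^T y = x^T (A^*) y, i.e. x^T A^T y = x^T (A^*) y. Since this holds for all x, y, we must have A^* = A^T. Therefore
A^* =
[[2, 1, 1],
 [1, 3, -2]].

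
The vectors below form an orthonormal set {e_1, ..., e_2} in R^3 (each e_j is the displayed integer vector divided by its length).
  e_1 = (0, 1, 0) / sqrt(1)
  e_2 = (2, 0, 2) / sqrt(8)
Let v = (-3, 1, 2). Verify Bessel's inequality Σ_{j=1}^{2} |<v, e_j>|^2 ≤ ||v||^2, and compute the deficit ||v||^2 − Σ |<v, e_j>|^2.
Σ |<v, e_j>|^2 = 3/2; ||v||^2 = 14; deficit = 25/2

Write each e_j = u_j / sqrt(<u_j, u_j>) where u_j is the displayed integer vector. Then <v, e_j> = <v, u_j> / sqrt(<u_j, u_j>), so |<v, e_j>|^2 = <v, u_j>^2 / <u_j, u_j>.
Coefficients: <v, e_1> = 1/sqrt(1), <v, e_2> = -2/sqrt(8).
Square and sum: Σ |<v, e_j>|^2 = 3/2.
Compute ||v||^2 = v·v = 14.
Deficit = 14 − 3/2 = 25/2 ≥ 0, confirming Bessel's inequality. (The deficit equals ||v − Σ <v,e_j> e_j||^2, the squared distance from v to span{e_j}.)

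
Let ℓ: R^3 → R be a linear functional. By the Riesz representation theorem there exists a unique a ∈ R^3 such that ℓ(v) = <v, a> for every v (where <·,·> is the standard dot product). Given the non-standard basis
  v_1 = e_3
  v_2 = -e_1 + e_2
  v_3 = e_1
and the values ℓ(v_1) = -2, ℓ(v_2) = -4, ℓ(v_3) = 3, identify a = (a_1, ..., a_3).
a = (3, -1, -2)

Write a = (a_1, ..., a_3) in the standard basis. For each basis vector v_i, ℓ(v_i) = <v_i, a> is a linear equation in the a_j's. Collect the n equations into a matrix system V a = ℓ, where row i of V is v_i (expressed in the standard basis). Since V is invertible (lower-triangular with 1s on the diagonal, up to permutation), solve by back-substitution:
  V =
[[0, 0, 1],
 [-1, 1, 0],
 [1, 0, 0]]
  V a = (-2, -4, 3)
Solving gives a = (3, -1, -2).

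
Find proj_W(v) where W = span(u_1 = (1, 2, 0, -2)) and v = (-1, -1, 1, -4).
proj_W(v) = (5/9, 10/9, 0, -10/9)

Set up U = [u_1 | ... | u_1] ∈ R^(4×1). The projector onto W = col(U) is P = U (U^T U)^(-1) U^T.
Compute U^T U =
  [9],
and U^T v = (5).
Solve U^T U · c = U^T v for the coefficients: c = (5/9). The projection is proj_W(v) = U c.
Check: (v - proj_W(v)) · u_1 = 0  (should be 0).
Result: proj_W(v) = (5/9, 10/9, 0, -10/9).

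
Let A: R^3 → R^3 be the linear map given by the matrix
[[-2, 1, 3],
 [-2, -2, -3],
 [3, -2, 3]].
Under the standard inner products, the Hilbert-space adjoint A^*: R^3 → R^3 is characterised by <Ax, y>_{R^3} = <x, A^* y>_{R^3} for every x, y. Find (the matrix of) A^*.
A^* = A^T =
[[-2, -2, 3],
 [1, -2, -2],
 [3, -3, 3]]

For real matrices with standard dot products, the defining identity <Ax, y> = <x, A^* y> gives (Ax)^T y = x^T (A^*) y, i.e. x^T A^T y = x^T (A^*) y. Since this holds for all x, y, we must have A^* = A^T. Therefore
A^* =
[[-2, -2, 3],
 [1, -2, -2],
 [3, -3, 3]].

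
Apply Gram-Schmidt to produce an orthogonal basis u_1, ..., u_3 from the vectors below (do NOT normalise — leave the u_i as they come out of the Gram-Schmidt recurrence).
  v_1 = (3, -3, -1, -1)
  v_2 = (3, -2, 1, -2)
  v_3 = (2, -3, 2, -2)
Orthogonal basis:
  u_1 = (3, -3, -1, -1)
  u_2 = (3/5, 2/5, 9/5, -6/5)
  u_3 = (-49/52, -63/52, 35/52, 7/52)

Apply the Gram-Schmidt recurrence
  u_1 = v_1
  u_i = v_i − Σ_{j<i} ((v_i · u_j) / (u_j · u_j)) · u_j.

Step by step this gives:
  u_1 = (3, -3, -1, -1)
  u_2 = (3/5, 2/5, 9/5, -6/5)
  u_3 = (-49/52, -63/52, 35/52, 7/52)

Orthogonality check:
  u_2 · u_1 = 0 (should be 0)
  u_3 · u_1 = 0 (should be 0)
  u_3 · u_2 = 0 (should be 0)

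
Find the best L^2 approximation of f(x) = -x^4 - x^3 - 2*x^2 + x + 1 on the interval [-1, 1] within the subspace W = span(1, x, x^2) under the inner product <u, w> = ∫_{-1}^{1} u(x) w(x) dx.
g(x) = -20*x^2/7 + 2*x/5 + 38/35

The best approximation g ∈ W is the orthogonal projection of f onto W. Writing g = a_0 + a_1 x + a_2 x^2, the coefficients solve the normal equations G · a = b where
  G_{ij} = <φ_i, φ_j> and b_i = <f, φ_i>, with φ_0 = 1, φ_1 = x, φ_2 = x^2.
G =
  [2, 0, 2/3]
  [0, 2/3, 0]
  [2/3, 0, 2/5],
b = (4/15, 4/15, -44/105).
Solving gives a_0 = 38/35, a_1 = 2/5, a_2 = -20/7, so
  g(x) = -20*x^2/7 + 2*x/5 + 38/35.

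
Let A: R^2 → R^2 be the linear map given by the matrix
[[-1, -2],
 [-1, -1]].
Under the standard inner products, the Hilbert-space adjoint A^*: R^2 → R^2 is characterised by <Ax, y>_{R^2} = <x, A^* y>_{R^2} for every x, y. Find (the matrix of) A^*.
A^* = A^T =
[[-1, -1],
 [-2, -1]]

For real matrices with standard dot products, the defining identity <Ax, y> = <x, A^* y> gives (Ax)^T y = x^T (A^*) y, i.e. x^T A^T y = x^T (A^*) y. Since this holds for all x, y, we must have A^* = A^T. Therefore
A^* =
[[-1, -1],
 [-2, -1]].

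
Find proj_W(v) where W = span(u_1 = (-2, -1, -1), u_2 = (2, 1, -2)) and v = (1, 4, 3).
proj_W(v) = (12/5, 6/5, 3)

Set up U = [u_1 | ... | u_2] ∈ R^(3×2). The projector onto W = col(U) is P = U (U^T U)^(-1) U^T.
Compute U^T U =
  [6, -3]
  [-3, 9],
and U^T v = (-9, 0).
Solve U^T U · c = U^T v for the coefficients: c = (-9/5, -3/5). The projection is proj_W(v) = U c.
Check: (v - proj_W(v)) · u_1 = 0  (should be 0).
Check: (v - proj_W(v)) · u_2 = 0  (should be 0).
Result: proj_W(v) = (12/5, 6/5, 3).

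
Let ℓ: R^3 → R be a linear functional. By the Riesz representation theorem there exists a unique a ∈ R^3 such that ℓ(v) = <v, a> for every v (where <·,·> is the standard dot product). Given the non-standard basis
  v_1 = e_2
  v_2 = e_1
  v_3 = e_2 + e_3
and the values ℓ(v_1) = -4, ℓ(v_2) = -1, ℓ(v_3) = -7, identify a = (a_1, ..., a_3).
a = (-1, -4, -3)

Write a = (a_1, ..., a_3) in the standard basis. For each basis vector v_i, ℓ(v_i) = <v_i, a> is a linear equation in the a_j's. Collect the n equations into a matrix system V a = ℓ, where row i of V is v_i (expressed in the standard basis). Since V is invertible (lower-triangular with 1s on the diagonal, up to permutation), solve by back-substitution:
  V =
[[0, 1, 0],
 [1, 0, 0],
 [0, 1, 1]]
  V a = (-4, -1, -7)
Solving gives a = (-1, -4, -3).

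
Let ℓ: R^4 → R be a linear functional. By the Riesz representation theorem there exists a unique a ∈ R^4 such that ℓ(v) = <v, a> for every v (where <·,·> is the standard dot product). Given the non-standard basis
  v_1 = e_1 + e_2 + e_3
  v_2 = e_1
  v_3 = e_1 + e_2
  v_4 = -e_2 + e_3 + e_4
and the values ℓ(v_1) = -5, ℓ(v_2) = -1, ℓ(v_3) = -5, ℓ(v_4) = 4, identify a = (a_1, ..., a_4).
a = (-1, -4, 0, 0)

Write a = (a_1, ..., a_4) in the standard basis. For each basis vector v_i, ℓ(v_i) = <v_i, a> is a linear equation in the a_j's. Collect the n equations into a matrix system V a = ℓ, where row i of V is v_i (expressed in the standard basis). Since V is invertible (lower-triangular with 1s on the diagonal, up to permutation), solve by back-substitution:
  V =
[[1, 1, 1, 0],
 [1, 0, 0, 0],
 [1, 1, 0, 0],
 [0, -1, 1, 1]]
  V a = (-5, -1, -5, 4)
Solving gives a = (-1, -4, 0, 0).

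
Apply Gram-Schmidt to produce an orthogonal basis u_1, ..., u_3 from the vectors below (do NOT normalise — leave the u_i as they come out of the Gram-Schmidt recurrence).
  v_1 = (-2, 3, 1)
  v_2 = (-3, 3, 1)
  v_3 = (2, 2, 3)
Orthogonal basis:
  u_1 = (-2, 3, 1)
  u_2 = (-5/7, -3/7, -1/7)
  u_3 = (0, -7/10, 21/10)

Apply the Gram-Schmidt recurrence
  u_1 = v_1
  u_i = v_i − Σ_{j<i} ((v_i · u_j) / (u_j · u_j)) · u_j.

Step by step this gives:
  u_1 = (-2, 3, 1)
  u_2 = (-5/7, -3/7, -1/7)
  u_3 = (0, -7/10, 21/10)

Orthogonality check:
  u_2 · u_1 = 0 (should be 0)
  u_3 · u_1 = 0 (should be 0)
  u_3 · u_2 = 0 (should be 0)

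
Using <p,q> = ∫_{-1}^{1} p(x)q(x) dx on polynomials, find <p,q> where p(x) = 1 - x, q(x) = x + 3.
<p,q> = 16/3

Expand the product: p(x)·q(x) = -x^2 - 2*x + 3.
∫_{-1}^{1} of each monomial x^k gives [2/(k+1) if k even, 0 if k odd]. Integrating term-by-term (or equivalently evaluating the antiderivative F(x) = -x^3/3 - x^2 + 3*x at the endpoints):
  F(1) − F(−1) = 5/3 − (-11/3) = 16/3.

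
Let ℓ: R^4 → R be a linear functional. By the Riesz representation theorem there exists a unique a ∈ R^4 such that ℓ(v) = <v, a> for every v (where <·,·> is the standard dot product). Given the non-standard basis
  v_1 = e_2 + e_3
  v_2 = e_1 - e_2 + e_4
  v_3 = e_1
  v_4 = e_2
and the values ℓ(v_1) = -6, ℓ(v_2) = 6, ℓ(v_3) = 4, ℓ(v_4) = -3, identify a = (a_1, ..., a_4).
a = (4, -3, -3, -1)

Write a = (a_1, ..., a_4) in the standard basis. For each basis vector v_i, ℓ(v_i) = <v_i, a> is a linear equation in the a_j's. Collect the n equations into a matrix system V a = ℓ, where row i of V is v_i (expressed in the standard basis). Since V is invertible (lower-triangular with 1s on the diagonal, up to permutation), solve by back-substitution:
  V =
[[0, 1, 1, 0],
 [1, -1, 0, 1],
 [1, 0, 0, 0],
 [0, 1, 0, 0]]
  V a = (-6, 6, 4, -3)
Solving gives a = (4, -3, -3, -1).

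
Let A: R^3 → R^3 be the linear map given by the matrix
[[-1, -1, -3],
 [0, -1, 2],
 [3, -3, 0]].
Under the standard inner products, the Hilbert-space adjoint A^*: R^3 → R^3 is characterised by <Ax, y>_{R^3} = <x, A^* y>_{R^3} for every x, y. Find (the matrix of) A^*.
A^* = A^T =
[[-1, 0, 3],
 [-1, -1, -3],
 [-3, 2, 0]]

For real matrices with standard dot products, the defining identity <Ax, y> = <x, A^* y> gives (Ax)^T y = x^T (A^*) y, i.e. x^T A^T y = x^T (A^*) y. Since this holds for all x, y, we must have A^* = A^T. Therefore
A^* =
[[-1, 0, 3],
 [-1, -1, -3],
 [-3, 2, 0]].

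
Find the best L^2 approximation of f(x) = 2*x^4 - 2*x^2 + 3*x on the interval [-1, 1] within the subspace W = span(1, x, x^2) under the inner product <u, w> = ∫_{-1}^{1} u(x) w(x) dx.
g(x) = -2*x^2/7 + 3*x - 6/35

The best approximation g ∈ W is the orthogonal projection of f onto W. Writing g = a_0 + a_1 x + a_2 x^2, the coefficients solve the normal equations G · a = b where
  G_{ij} = <φ_i, φ_j> and b_i = <f, φ_i>, with φ_0 = 1, φ_1 = x, φ_2 = x^2.
G =
  [2, 0, 2/3]
  [0, 2/3, 0]
  [2/3, 0, 2/5],
b = (-8/15, 2, -8/35).
Solving gives a_0 = -6/35, a_1 = 3, a_2 = -2/7, so
  g(x) = -2*x^2/7 + 3*x - 6/35.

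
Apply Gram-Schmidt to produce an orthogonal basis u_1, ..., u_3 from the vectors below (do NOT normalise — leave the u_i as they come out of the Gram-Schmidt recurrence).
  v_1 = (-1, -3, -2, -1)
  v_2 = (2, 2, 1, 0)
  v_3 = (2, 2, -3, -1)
Orthogonal basis:
  u_1 = (-1, -3, -2, -1)
  u_2 = (4/3, 0, -1/3, -2/3)
  u_3 = (-19/35, 9/5, -88/35, 6/35)

Apply the Gram-Schmidt recurrence
  u_1 = v_1
  u_i = v_i − Σ_{j<i} ((v_i · u_j) / (u_j · u_j)) · u_j.

Step by step this gives:
  u_1 = (-1, -3, -2, -1)
  u_2 = (4/3, 0, -1/3, -2/3)
  u_3 = (-19/35, 9/5, -88/35, 6/35)

Orthogonality check:
  u_2 · u_1 = 0 (should be 0)
  u_3 · u_1 = 0 (should be 0)
  u_3 · u_2 = 0 (should be 0)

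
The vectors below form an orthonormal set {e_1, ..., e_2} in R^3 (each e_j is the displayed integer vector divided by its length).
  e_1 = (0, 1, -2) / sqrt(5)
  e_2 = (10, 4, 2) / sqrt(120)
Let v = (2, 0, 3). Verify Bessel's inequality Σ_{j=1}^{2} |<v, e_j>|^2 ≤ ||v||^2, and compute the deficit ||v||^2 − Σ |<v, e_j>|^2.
Σ |<v, e_j>|^2 = 77/6; ||v||^2 = 13; deficit = 1/6

Write each e_j = u_j / sqrt(<u_j, u_j>) where u_j is the displayed integer vector. Then <v, e_j> = <v, u_j> / sqrt(<u_j, u_j>), so |<v, e_j>|^2 = <v, u_j>^2 / <u_j, u_j>.
Coefficients: <v, e_1> = -6/sqrt(5), <v, e_2> = 26/sqrt(120).
Square and sum: Σ |<v, e_j>|^2 = 77/6.
Compute ||v||^2 = v·v = 13.
Deficit = 13 − 77/6 = 1/6 ≥ 0, confirming Bessel's inequality. (The deficit equals ||v − Σ <v,e_j> e_j||^2, the squared distance from v to span{e_j}.)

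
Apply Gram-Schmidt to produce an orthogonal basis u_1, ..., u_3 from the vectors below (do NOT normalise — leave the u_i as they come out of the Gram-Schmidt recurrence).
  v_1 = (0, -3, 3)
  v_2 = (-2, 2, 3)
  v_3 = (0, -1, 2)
Orthogonal basis:
  u_1 = (0, -3, 3)
  u_2 = (-2, 5/2, 5/2)
  u_3 = (10/33, 4/33, 4/33)

Apply the Gram-Schmidt recurrence
  u_1 = v_1
  u_i = v_i − Σ_{j<i} ((v_i · u_j) / (u_j · u_j)) · u_j.

Step by step this gives:
  u_1 = (0, -3, 3)
  u_2 = (-2, 5/2, 5/2)
  u_3 = (10/33, 4/33, 4/33)

Orthogonality check:
  u_2 · u_1 = 0 (should be 0)
  u_3 · u_1 = 0 (should be 0)
  u_3 · u_2 = 0 (should be 0)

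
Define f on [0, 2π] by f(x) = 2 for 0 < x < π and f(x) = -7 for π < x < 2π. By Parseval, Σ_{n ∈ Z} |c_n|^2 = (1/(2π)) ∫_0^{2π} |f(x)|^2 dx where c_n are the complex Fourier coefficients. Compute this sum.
Σ |c_n|^2 = 53/2

Parseval equates the L^2 energy of f (normalised by 1/(2π)) with the ℓ^2 sum of its Fourier coefficients: (1/(2π)) ∫_0^{2π} |f|^2 = Σ |c_n|^2.
Compute the left side: (1/(2π)) [∫_0^π 2^2 dx + ∫_π^{2π} (-7)^2 dx] = (1/(2π)) · (4π + 49π) = (4 + 49)/2 = 53/2.
So Σ_{n ∈ Z} |c_n|^2 = 53/2.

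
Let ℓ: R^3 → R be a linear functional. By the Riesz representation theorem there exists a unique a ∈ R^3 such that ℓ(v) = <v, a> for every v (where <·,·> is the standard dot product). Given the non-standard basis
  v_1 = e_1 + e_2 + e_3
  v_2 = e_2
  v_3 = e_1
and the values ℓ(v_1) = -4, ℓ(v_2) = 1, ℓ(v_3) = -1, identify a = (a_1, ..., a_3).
a = (-1, 1, -4)

Write a = (a_1, ..., a_3) in the standard basis. For each basis vector v_i, ℓ(v_i) = <v_i, a> is a linear equation in the a_j's. Collect the n equations into a matrix system V a = ℓ, where row i of V is v_i (expressed in the standard basis). Since V is invertible (lower-triangular with 1s on the diagonal, up to permutation), solve by back-substitution:
  V =
[[1, 1, 1],
 [0, 1, 0],
 [1, 0, 0]]
  V a = (-4, 1, -1)
Solving gives a = (-1, 1, -4).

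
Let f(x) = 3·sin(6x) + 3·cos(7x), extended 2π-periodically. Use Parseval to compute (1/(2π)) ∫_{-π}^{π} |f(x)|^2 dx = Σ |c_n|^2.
Σ |c_n|^2 = 9

Expand |f|^2 and use orthogonality of {sin(nx), cos(mx)} on [-π, π]:
  ∫_{-π}^{π} sin(nx)^2 dx = π, ∫ cos(mx)^2 dx = π, and cross terms integrate to 0.
So ∫_{-π}^{π} f(x)^2 dx = 3^2 · π + 3^2 · π = (9 + 9)π.
Divide by 2π: (9 + 9)/2 = 9.
By Parseval, this equals Σ |c_n|^2.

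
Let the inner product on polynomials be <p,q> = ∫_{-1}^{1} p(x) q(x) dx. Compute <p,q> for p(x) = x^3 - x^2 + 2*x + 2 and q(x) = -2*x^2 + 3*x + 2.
<p,q> = 10

Expand the product: p(x)·q(x) = -2*x^5 + 5*x^4 - 5*x^3 + 10*x + 4.
∫_{-1}^{1} of each monomial x^k gives [2/(k+1) if k even, 0 if k odd]. Integrating term-by-term (or equivalently evaluating the antiderivative F(x) = -x^6/3 + x^5 - 5*x^4/4 + 5*x^2 + 4*x at the endpoints):
  F(1) − F(−1) = 101/12 − (-19/12) = 10.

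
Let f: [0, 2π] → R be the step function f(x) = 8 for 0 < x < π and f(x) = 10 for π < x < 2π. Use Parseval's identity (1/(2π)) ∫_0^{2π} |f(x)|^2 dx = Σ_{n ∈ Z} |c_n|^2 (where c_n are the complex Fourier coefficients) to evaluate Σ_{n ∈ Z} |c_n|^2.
Σ |c_n|^2 = 82

Parseval equates the L^2 energy of f (normalised by 1/(2π)) with the ℓ^2 sum of its Fourier coefficients: (1/(2π)) ∫_0^{2π} |f|^2 = Σ |c_n|^2.
Compute the left side: (1/(2π)) [∫_0^π 8^2 dx + ∫_π^{2π} 10^2 dx] = (1/(2π)) · (64π + 100π) = (64 + 100)/2 = 82.
So Σ_{n ∈ Z} |c_n|^2 = 82.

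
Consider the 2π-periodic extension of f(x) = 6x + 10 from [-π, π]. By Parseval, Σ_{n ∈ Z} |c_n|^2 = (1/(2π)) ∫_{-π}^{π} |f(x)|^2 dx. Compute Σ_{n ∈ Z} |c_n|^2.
Σ |c_n|^2 = 12π^2 + 100

Expand and integrate term by term over [-π, π]:
  ∫ (6x)^2 dx = 36·(2π^3/3); ∫ 2·6·(10)·x dx = 0 (odd integrand); ∫ 10^2 dx = 100·2π.
So (1/(2π)) ∫_{-π}^{π} (6x + 10)^2 dx = 36π^2/3 + 100 = 12π^2 + 100.
Parseval ⇒ Σ |c_n|^2 = 12π^2 + 100.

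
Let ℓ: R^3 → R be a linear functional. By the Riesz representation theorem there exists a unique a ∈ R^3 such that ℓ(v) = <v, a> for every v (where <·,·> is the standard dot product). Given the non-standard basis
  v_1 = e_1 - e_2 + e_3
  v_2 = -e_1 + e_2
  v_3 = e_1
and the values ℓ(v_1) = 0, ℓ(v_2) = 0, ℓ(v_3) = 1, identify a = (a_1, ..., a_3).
a = (1, 1, 0)

Write a = (a_1, ..., a_3) in the standard basis. For each basis vector v_i, ℓ(v_i) = <v_i, a> is a linear equation in the a_j's. Collect the n equations into a matrix system V a = ℓ, where row i of V is v_i (expressed in the standard basis). Since V is invertible (lower-triangular with 1s on the diagonal, up to permutation), solve by back-substitution:
  V =
[[1, -1, 1],
 [-1, 1, 0],
 [1, 0, 0]]
  V a = (0, 0, 1)
Solving gives a = (1, 1, 0).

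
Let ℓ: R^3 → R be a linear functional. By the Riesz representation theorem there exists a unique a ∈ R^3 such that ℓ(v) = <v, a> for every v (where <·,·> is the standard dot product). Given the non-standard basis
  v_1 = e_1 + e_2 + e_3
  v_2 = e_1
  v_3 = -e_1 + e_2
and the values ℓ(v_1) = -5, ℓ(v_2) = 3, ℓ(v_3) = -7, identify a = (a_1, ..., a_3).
a = (3, -4, -4)

Write a = (a_1, ..., a_3) in the standard basis. For each basis vector v_i, ℓ(v_i) = <v_i, a> is a linear equation in the a_j's. Collect the n equations into a matrix system V a = ℓ, where row i of V is v_i (expressed in the standard basis). Since V is invertible (lower-triangular with 1s on the diagonal, up to permutation), solve by back-substitution:
  V =
[[1, 1, 1],
 [1, 0, 0],
 [-1, 1, 0]]
  V a = (-5, 3, -7)
Solving gives a = (3, -4, -4).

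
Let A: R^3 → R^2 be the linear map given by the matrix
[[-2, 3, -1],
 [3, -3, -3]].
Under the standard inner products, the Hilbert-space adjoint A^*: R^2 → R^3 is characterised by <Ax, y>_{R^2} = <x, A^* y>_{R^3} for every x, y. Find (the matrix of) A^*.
A^* = A^T =
[[-2, 3],
 [3, -3],
 [-1, -3]]

For real matrices with standard dot products, the defining identity <Ax, y> = <x, A^* y> gives (Ax)^T y = x^T (A^*) y, i.e. x^T A^T y = x^T (A^*) y. Since this holds for all x, y, we must have A^* = A^T. Therefore
A^* =
[[-2, 3],
 [3, -3],
 [-1, -3]].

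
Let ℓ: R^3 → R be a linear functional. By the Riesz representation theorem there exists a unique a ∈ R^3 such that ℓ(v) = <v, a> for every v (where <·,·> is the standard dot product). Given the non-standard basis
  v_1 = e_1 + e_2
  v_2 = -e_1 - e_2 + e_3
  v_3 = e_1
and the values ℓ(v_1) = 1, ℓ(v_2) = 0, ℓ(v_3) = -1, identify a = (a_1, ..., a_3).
a = (-1, 2, 1)

Write a = (a_1, ..., a_3) in the standard basis. For each basis vector v_i, ℓ(v_i) = <v_i, a> is a linear equation in the a_j's. Collect the n equations into a matrix system V a = ℓ, where row i of V is v_i (expressed in the standard basis). Since V is invertible (lower-triangular with 1s on the diagonal, up to permutation), solve by back-substitution:
  V =
[[1, 1, 0],
 [-1, -1, 1],
 [1, 0, 0]]
  V a = (1, 0, -1)
Solving gives a = (-1, 2, 1).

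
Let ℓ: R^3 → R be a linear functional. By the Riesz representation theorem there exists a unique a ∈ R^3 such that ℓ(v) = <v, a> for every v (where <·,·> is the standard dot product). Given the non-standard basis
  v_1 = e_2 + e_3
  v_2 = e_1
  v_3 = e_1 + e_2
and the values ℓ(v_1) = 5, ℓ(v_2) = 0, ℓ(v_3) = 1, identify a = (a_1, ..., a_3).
a = (0, 1, 4)

Write a = (a_1, ..., a_3) in the standard basis. For each basis vector v_i, ℓ(v_i) = <v_i, a> is a linear equation in the a_j's. Collect the n equations into a matrix system V a = ℓ, where row i of V is v_i (expressed in the standard basis). Since V is invertible (lower-triangular with 1s on the diagonal, up to permutation), solve by back-substitution:
  V =
[[0, 1, 1],
 [1, 0, 0],
 [1, 1, 0]]
  V a = (5, 0, 1)
Solving gives a = (0, 1, 4).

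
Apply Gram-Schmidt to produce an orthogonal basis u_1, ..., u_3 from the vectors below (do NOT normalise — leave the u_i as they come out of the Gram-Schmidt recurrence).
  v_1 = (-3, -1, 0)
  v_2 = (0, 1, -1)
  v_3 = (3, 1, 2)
Orthogonal basis:
  u_1 = (-3, -1, 0)
  u_2 = (-3/10, 9/10, -1)
  u_3 = (-6/19, 18/19, 18/19)

Apply the Gram-Schmidt recurrence
  u_1 = v_1
  u_i = v_i − Σ_{j<i} ((v_i · u_j) / (u_j · u_j)) · u_j.

Step by step this gives:
  u_1 = (-3, -1, 0)
  u_2 = (-3/10, 9/10, -1)
  u_3 = (-6/19, 18/19, 18/19)

Orthogonality check:
  u_2 · u_1 = 0 (should be 0)
  u_3 · u_1 = 0 (should be 0)
  u_3 · u_2 = 0 (should be 0)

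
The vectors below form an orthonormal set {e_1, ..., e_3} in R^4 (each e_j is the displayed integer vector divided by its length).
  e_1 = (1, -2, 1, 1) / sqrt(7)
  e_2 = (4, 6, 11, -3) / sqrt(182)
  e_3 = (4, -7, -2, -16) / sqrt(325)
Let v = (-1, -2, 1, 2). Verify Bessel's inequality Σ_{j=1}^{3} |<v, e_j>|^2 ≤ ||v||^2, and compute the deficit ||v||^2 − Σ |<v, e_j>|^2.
Σ |<v, e_j>|^2 = 379/50; ||v||^2 = 10; deficit = 121/50

Write each e_j = u_j / sqrt(<u_j, u_j>) where u_j is the displayed integer vector. Then <v, e_j> = <v, u_j> / sqrt(<u_j, u_j>), so |<v, e_j>|^2 = <v, u_j>^2 / <u_j, u_j>.
Coefficients: <v, e_1> = 6/sqrt(7), <v, e_2> = -11/sqrt(182), <v, e_3> = -24/sqrt(325).
Square and sum: Σ |<v, e_j>|^2 = 379/50.
Compute ||v||^2 = v·v = 10.
Deficit = 10 − 379/50 = 121/50 ≥ 0, confirming Bessel's inequality. (The deficit equals ||v − Σ <v,e_j> e_j||^2, the squared distance from v to span{e_j}.)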